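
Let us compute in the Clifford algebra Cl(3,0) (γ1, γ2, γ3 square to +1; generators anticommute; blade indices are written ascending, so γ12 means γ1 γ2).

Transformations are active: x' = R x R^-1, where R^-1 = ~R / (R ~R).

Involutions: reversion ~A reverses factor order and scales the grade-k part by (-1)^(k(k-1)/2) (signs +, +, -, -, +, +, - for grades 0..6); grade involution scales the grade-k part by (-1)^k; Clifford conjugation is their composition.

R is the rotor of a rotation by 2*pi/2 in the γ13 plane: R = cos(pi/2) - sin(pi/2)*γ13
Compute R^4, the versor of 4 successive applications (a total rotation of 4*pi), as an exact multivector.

The rotor phase is half the rotation angle and phases add under composition, so 4 steps in the γ13 plane accumulate phase 4*(pi/2) = 2*pi: R^4 = cos(2*pi) - sin(2*pi)*γ13.
cos(2*pi) = 1 and sin(2*pi) = 0, so R^4 = 1. The total rotation 4*pi is 2 full turns, so every vector returns to itself, yet the rotor is +1, back on the identity sheet (an even number of 2*pi turns).
Answer: 1


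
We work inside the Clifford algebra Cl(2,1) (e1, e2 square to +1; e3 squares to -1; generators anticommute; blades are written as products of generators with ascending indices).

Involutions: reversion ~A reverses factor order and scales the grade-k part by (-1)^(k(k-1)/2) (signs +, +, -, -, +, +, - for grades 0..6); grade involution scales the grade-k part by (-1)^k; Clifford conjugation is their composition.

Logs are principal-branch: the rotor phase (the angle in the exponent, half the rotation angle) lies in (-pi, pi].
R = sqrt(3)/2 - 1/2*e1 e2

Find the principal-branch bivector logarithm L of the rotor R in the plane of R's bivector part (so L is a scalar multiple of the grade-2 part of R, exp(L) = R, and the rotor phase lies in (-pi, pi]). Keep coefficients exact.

The scalar part of R is sqrt(3)/2, so the principal-branch rotor phase is pinned; divide the bivector part by its sine to get the unit plane — L is the phase times that plane.
Concretely: cos(phase) = sqrt(3)/2 gives phase = ±pi/6, and since phase/sin(phase) is even the sign is immaterial: L = (phase/sin(phase)) * <R>_2 = (pi/3) * <R>_2.
Answer: -pi/6*e1 e2


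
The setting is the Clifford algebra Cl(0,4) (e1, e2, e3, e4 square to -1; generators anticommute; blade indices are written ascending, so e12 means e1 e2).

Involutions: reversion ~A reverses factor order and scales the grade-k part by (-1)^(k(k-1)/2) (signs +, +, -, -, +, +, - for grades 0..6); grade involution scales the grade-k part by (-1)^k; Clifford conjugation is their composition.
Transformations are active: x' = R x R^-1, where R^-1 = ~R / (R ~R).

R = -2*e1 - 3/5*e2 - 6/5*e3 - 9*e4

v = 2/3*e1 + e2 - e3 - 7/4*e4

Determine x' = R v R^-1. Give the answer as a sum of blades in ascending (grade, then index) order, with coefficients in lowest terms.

~R = -2*e1 - 3/5*e2 - 6/5*e3 - 9*e4, and R ~R = -434/5, so R^-1 = ~R / (-434/5).
R v = -901/60 - 8/5*e12 + 14/5*e13 + 19/2*e14 + 9/5*e23 + 201/20*e24 - 69/10*e34
Answer: -1769/1302*e1 - 5241/4340*e2 + 1269/2170*e3 - 296/217*e4


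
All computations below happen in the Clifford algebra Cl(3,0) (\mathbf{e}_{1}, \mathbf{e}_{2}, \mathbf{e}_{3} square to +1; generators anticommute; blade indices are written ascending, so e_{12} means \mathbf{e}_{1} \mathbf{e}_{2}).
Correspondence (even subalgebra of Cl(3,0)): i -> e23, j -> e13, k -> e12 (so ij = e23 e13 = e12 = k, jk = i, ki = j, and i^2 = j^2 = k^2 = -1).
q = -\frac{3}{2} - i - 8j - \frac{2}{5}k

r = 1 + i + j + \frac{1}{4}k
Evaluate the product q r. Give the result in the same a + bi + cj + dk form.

In blades: q = -\frac{3}{2} - \frac{2}{5} e_{12} - 8 e_{13} - e_{23}, r = 1 + \frac{1}{4} e_{12} + e_{13} + e_{23}.
Distribute q over r term by term (generator squares from the signature, products reordered to ascending indices): (-\frac{3}{2})*r = -\frac{3}{2} - \frac{3}{8} e_{12} - \frac{3}{2} e_{13} - \frac{3}{2} e_{23}; (-\frac{2}{5} e_{12})*r = \frac{1}{10} - \frac{2}{5} e_{12} - \frac{2}{5} e_{13} + \frac{2}{5} e_{23}; (-8 e_{13})*r = 8 + 8 e_{12} - 8 e_{13} - 2 e_{23}; (-e_{23})*r = 1 - e_{12} + \frac{1}{4} e_{13} - e_{23}.
Sum: \frac{38}{5} + \frac{249}{40} e_{12} - \frac{193}{20} e_{13} - \frac{41}{10} e_{23}; translating back through the correspondence:
Answer: \frac{38}{5} - \frac{41}{10}i - \frac{193}{20}j + \frac{249}{40}k


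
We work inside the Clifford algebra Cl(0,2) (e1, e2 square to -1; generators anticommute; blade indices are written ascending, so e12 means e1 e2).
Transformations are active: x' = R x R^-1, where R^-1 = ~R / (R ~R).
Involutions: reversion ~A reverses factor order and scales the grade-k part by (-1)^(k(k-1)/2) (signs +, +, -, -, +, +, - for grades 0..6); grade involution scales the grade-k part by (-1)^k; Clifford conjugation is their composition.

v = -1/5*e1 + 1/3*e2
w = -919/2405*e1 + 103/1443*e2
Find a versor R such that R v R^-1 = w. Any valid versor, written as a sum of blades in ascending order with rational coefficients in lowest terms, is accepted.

Key observation: q(v) = q(w) = -34/225 (sandwiches preserve the norm), so R = v + w = -280/481*e1 + 584/1443*e2 works whenever it is invertible — the component of v along it is kept and (v - w)/2 reverses, sending v to w.
Answer: -280/481*e1 + 584/1443*e2


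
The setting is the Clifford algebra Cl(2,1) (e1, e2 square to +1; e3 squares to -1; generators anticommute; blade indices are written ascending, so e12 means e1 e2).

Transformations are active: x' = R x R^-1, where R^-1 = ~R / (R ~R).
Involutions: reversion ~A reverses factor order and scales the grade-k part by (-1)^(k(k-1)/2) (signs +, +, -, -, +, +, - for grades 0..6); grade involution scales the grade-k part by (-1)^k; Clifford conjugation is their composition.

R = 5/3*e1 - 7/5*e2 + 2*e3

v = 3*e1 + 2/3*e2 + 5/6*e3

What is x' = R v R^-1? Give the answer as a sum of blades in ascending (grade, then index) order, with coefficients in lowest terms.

~R = 5/3*e1 - 7/5*e2 + 2*e3, and R ~R = 166/225, so R^-1 = ~R / (166/225).
R v = 12/5 + 239/45*e12 - 83/18*e13 - 5/2*e23
Answer: 651/83*e1 - 2434/249*e2 + 6065/498*e3


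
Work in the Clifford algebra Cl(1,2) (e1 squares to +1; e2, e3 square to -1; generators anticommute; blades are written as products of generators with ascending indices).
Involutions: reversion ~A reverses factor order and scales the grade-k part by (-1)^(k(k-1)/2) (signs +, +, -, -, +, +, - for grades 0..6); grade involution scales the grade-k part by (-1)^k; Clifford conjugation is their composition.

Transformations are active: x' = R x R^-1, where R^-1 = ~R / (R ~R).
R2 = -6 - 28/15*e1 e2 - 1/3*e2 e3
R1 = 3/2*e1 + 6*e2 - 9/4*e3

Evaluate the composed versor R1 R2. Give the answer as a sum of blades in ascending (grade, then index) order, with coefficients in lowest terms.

Distribute over the terms of R1 (each basis-blade product reordered to ascending indices, repeated generators contracted through their squares):
(3/2*e1) R2 = -9*e1 - 14/5*e2 - 1/2*e1 e2 e3
(6*e2) R2 = -56/5*e1 - 36*e2 + 2*e3
(-9/4*e3) R2 = 3/4*e2 + 27/2*e3 + 21/5*e1 e2 e3
Summing the partial products and collecting blades:
Answer: -101/5*e1 - 761/20*e2 + 31/2*e3 + 37/10*e1 e2 e3


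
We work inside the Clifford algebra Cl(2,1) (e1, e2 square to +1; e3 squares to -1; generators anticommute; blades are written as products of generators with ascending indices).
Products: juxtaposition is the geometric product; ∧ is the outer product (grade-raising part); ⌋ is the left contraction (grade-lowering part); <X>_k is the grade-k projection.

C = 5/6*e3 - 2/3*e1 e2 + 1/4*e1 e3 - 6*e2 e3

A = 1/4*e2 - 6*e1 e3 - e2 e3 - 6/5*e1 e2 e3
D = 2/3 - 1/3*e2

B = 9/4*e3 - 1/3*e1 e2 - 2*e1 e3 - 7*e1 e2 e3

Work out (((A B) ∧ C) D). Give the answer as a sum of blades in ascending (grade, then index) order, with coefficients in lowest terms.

step 1: 102/5 + 247/12*e1 - 843/20*e2 - 2/5*e3 + 7/10*e1 e2 + 17/12*e1 e3 + 41/16*e2 e3 + 1/2*e1 e2 e3
step 2: 17*e3 - 68/5*e1 e2 + 8011/360*e1 e3 - 6301/40*e2 e3 - 8969/80*e1 e2 e3
step 3: 68/15*e1 - 1647/40*e3 - 136/15*e1 e2 - 48677/2160*e1 e3 - 1987/20*e2 e3 - 7271/108*e1 e2 e3
Answer: 68/15*e1 - 1647/40*e3 - 136/15*e1 e2 - 48677/2160*e1 e3 - 1987/20*e2 e3 - 7271/108*e1 e2 e3


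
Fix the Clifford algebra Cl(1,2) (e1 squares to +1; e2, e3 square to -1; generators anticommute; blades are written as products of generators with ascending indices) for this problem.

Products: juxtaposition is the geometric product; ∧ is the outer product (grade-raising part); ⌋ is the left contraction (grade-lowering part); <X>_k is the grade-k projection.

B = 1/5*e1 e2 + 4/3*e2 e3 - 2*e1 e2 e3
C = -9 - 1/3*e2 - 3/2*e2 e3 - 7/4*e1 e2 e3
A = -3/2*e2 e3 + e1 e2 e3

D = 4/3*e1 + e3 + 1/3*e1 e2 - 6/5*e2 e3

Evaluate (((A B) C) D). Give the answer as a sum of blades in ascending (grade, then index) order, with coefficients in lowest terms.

step 1: 4 - 13/3*e1 + 1/5*e3 - 3/10*e1 e3
step 2: -36 + 39*e1 - 259/120*e2 - 9/5*e3 + 101/45*e1 e2 + 27/10*e1 e3 + 33/20*e2 e3 - 3/5*e1 e2 e3
step 3: 76313/1350 - 93851/1800*e1 + 28397/2700*e2 - 4239/100*e3 - 5293/450*e1 e2 + 13393/300*e1 e3 + 4937/120*e2 e3 - 1933/45*e1 e2 e3
Answer: 76313/1350 - 93851/1800*e1 + 28397/2700*e2 - 4239/100*e3 - 5293/450*e1 e2 + 13393/300*e1 e3 + 4937/120*e2 e3 - 1933/45*e1 e2 e3


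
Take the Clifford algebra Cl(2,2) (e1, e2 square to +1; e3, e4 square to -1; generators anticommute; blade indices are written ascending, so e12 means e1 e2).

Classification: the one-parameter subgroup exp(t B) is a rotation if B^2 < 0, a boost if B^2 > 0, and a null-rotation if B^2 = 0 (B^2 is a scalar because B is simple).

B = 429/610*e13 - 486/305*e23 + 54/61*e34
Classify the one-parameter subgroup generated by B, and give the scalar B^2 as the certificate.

B^2 term by term: the squares give (429/610)^2*(e13)^2 + (-486/305)^2*(e23)^2 + (54/61)^2*(e34)^2 = 184041/372100*(+1) + 236196/93025*(+1) + 2916/3721*(-1) = 9/4 (each basis 2-blade squares to minus the product of its generators' squares); cross terms between blades sharing an index anticommute and cancel. So B^2 = 9/4.
Answer: boost, certificate B^2 = 9/4. Note: conjugating B changes its blade decomposition but never the scalar B^2 = 9/4, whose sign settles the classification.


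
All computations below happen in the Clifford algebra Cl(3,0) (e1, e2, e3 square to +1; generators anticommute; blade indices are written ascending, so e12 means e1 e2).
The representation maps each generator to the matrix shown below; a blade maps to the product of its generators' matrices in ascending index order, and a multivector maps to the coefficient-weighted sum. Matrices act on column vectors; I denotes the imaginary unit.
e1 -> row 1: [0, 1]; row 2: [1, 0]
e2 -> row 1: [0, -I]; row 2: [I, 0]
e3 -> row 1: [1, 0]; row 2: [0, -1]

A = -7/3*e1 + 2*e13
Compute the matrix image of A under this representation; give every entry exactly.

Bivector images (products of the table entries): rho(e13) = rho(e1)rho(e3) = row 1: [0, -1]; row 2: [1, 0].
M = (-7/3)*rho(e1) + (2)*rho(e13), summed entrywise:
Answer: row 1: [0, -13/3]; row 2: [-1/3, 0]


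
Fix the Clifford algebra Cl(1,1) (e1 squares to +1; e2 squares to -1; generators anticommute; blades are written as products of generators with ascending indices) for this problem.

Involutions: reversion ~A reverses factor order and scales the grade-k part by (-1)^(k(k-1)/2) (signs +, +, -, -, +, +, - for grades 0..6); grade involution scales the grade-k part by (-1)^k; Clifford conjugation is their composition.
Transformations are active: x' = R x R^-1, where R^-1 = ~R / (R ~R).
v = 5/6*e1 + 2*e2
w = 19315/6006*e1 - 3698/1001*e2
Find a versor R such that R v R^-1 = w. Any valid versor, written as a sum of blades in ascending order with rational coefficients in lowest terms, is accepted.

Sketch: the shared square -119/36 makes R = v + w = 12160/3003*e1 - 1696/1001*e2 the natural versor; its sandwich fixes that direction, negates (v - w)/2, and sends v to w.
Answer: 12160/3003*e1 - 1696/1001*e2


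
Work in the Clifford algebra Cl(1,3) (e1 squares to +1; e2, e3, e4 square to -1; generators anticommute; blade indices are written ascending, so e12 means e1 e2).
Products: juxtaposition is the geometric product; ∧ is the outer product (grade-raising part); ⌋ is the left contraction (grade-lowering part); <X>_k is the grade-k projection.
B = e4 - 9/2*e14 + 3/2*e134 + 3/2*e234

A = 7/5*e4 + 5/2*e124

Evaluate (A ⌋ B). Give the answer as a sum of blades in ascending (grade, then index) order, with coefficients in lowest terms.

step 1: -7/5 - 63/10*e1 - 21/10*e13 - 21/10*e23
Answer: -7/5 - 63/10*e1 - 21/10*e13 - 21/10*e23


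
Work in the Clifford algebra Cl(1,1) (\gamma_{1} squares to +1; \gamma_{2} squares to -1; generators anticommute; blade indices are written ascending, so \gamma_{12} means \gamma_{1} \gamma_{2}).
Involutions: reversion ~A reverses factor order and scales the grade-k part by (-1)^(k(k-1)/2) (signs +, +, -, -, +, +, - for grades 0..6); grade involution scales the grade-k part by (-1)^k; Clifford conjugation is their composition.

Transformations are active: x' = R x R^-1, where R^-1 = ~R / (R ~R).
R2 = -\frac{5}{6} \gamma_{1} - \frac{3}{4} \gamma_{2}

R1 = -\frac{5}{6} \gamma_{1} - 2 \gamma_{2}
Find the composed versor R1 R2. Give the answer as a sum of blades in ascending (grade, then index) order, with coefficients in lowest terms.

Distribute over the terms of R1 (each basis-blade product reordered to ascending indices, repeated generators contracted through their squares):
(-\frac{5}{6} \gamma_{1}) R2 = \frac{25}{36} + \frac{5}{8} \gamma_{12}
(-2 \gamma_{2}) R2 = -\frac{3}{2} - \frac{5}{3} \gamma_{12}
Summing the partial products and collecting blades:
Answer: -\frac{29}{36} - \frac{25}{24} \gamma_{12}


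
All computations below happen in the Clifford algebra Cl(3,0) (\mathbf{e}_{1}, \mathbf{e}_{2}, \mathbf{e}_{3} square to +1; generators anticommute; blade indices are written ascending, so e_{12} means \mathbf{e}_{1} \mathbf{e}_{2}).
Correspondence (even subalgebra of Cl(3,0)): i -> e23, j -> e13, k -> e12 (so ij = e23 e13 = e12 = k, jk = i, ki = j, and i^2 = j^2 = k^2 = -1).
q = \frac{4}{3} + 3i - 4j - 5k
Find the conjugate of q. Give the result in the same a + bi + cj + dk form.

In blades: q = \frac{4}{3} - 5 e_{12} - 4 e_{13} + 3 e_{23}.
Quaternion conjugation is reversion on the even subalgebra: the scalar is fixed and every grade-2 blade flips sign, giving \frac{4}{3} + 5 e_{12} + 4 e_{13} - 3 e_{23}; translating back:
Answer: \frac{4}{3} - 3i + 4j + 5k


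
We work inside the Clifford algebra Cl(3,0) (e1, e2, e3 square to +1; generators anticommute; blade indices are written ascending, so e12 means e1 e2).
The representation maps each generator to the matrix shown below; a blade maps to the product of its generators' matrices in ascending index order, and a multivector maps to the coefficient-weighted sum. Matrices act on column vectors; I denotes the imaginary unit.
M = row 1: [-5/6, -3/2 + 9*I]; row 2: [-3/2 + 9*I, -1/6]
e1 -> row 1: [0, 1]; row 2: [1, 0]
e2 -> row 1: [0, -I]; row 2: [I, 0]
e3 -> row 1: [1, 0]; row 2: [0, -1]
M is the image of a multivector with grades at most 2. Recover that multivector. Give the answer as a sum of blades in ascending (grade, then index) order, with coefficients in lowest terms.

Method: 1, rho(e1), rho(e2), rho(e3) form a trace-orthogonal basis of the 2x2 complex matrices (tr(X Y) = 2 if X = Y, else 0), so M = m0*1 + m1*rho(e1) + m2*rho(e2) + m3*rho(e3) with m0 = tr(M)/2 = -1/2, m1 = tr(M rho(e1))/2 = -3/2 + 9*I, m2 = tr(M rho(e2))/2 = 0, m3 = tr(M rho(e3))/2 = -1/3.
Multiplying table entries, the bivector images are rho(e12) = I*rho(e3), rho(e13) = -I*rho(e2), rho(e23) = I*rho(e1); with real blade coefficients the real parts of m0..m3 are the coefficients of 1, e1, e2, e3 and the imaginary parts give the bivectors (e23: Im m1, e13: -Im m2, e12: Im m3).
Answer: -1/2 - 3/2*e1 - 1/3*e3 + 9*e23


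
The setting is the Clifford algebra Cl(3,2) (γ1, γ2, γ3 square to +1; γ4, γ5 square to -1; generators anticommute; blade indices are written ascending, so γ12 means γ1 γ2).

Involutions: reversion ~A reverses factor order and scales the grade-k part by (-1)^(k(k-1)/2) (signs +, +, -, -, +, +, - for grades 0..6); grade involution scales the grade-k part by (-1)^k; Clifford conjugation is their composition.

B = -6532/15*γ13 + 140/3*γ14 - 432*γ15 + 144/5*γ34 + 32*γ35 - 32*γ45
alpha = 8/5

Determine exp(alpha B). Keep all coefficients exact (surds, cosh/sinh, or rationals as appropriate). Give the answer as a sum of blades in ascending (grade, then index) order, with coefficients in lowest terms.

B^2 term by term: the squares give (-6532/15)^2*(γ13)^2 + (140/3)^2*(γ14)^2 + (-432)^2*(γ15)^2 + (144/5)^2*(γ34)^2 + (32)^2*(γ35)^2 + (-32)^2*(γ45)^2 = 42667024/225*(-1) + 19600/9*(+1) + 186624*(+1) + 20736/25*(+1) + 1024*(+1) + 1024*(-1) = 0 (each basis 2-blade squares to minus the product of its generators' squares); cross terms between blades sharing an index anticommute and cancel; the commuting (index-disjoint) pairs give grade-4 terms 2*c*c'*(blade product), which cancel blade by blade — γ1345: 418048/15 - 8960/3 - 124416/5 = 0 — confirming B is simple. So B^2 = 0.
B^2 = 0, and the exponential is exactly linear here: exp(alpha B) = 1 + alpha B (parabolic case).
Answer: 1 - 52256/75*γ13 + 224/3*γ14 - 3456/5*γ15 + 1152/25*γ34 + 256/5*γ35 - 256/5*γ45


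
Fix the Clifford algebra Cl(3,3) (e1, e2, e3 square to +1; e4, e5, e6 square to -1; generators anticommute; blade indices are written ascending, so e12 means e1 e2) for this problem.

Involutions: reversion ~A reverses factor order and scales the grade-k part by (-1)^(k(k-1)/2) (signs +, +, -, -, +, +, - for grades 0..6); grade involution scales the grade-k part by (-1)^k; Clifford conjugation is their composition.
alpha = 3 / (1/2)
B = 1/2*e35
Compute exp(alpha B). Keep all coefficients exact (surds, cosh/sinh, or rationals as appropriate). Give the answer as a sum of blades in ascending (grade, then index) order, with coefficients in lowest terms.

B^2 = (1/2)^2*(e35)^2 = 1/4*(+1) = 1/4 (a basis 2-blade squares to minus the product of its generators' squares).
B^2 = 1/4 — B^2 > 0, so the exponential closes hyperbolically: l = 1/2, alpha*l = 3, so exp(alpha B) = cosh(3) + (sinh(3)/(1/2))*B = cosh(3) + (2*sinh(3))*B.
Answer: cosh(3) + sinh(3)*e35


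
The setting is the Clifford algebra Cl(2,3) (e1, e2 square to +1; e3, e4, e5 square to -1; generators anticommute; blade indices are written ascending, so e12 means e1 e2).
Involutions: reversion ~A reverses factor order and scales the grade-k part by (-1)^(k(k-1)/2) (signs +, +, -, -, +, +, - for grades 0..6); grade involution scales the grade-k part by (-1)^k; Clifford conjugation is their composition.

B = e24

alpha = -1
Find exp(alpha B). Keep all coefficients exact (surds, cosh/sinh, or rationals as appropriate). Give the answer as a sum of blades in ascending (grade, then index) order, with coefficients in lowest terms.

B^2 = (1)^2*(e24)^2 = 1*(+1) = 1 (a basis 2-blade squares to minus the product of its generators' squares).
B^2 = 1 — a positive square means the series sums to a boost: l = 1, alpha*l = -1, so exp(alpha B) = cosh(-1) + (sinh(-1)/1)*B = cosh(1) + (-sinh(1))*B.
Answer: cosh(1) - sinh(1)*e24


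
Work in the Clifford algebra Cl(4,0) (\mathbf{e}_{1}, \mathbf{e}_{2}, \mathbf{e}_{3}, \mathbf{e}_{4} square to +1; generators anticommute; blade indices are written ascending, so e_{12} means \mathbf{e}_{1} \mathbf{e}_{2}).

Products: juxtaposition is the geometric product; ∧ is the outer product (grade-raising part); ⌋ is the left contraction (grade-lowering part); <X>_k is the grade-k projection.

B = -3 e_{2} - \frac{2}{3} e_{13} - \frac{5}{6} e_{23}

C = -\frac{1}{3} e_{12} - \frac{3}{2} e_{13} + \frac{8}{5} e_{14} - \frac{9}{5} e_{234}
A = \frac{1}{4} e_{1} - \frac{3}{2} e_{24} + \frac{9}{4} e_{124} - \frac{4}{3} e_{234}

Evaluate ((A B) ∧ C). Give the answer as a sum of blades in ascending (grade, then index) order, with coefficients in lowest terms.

step 1: -\frac{1}{6} e_{3} - \frac{101}{18} e_{4} - \frac{3}{4} e_{12} + \frac{27}{4} e_{14} + \frac{21}{4} e_{34} - \frac{5}{24} e_{123} + \frac{8}{9} e_{124} - \frac{15}{8} e_{134} + \frac{3}{2} e_{234} - e_{1234}
step 2: \frac{1}{18} e_{123} + \frac{101}{54} e_{124} + \frac{521}{60} e_{134} - \frac{7}{4} e_{1234}
Answer: \frac{1}{18} e_{123} + \frac{101}{54} e_{124} + \frac{521}{60} e_{134} - \frac{7}{4} e_{1234}


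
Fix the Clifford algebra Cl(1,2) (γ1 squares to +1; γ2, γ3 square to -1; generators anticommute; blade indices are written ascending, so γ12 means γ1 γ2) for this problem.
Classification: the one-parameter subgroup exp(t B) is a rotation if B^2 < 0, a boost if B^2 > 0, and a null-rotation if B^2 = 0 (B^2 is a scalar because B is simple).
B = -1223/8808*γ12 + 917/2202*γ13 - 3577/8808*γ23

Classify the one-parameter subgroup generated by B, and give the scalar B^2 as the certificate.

B^2 term by term: the squares give (-1223/8808)^2*(γ12)^2 + (917/2202)^2*(γ13)^2 + (-3577/8808)^2*(γ23)^2 = 1495729/77580864*(+1) + 840889/4848804*(+1) + 12794929/77580864*(-1) = 1/36 (each basis 2-blade squares to minus the product of its generators' squares); cross terms between blades sharing an index anticommute and cancel. So B^2 = 1/36.
Answer: boost, certificate B^2 = 1/36. The invariant at work: B^2 = 1/36 is unchanged by conjugation, hence its sign classifies the subgroup whatever basis B is written in.


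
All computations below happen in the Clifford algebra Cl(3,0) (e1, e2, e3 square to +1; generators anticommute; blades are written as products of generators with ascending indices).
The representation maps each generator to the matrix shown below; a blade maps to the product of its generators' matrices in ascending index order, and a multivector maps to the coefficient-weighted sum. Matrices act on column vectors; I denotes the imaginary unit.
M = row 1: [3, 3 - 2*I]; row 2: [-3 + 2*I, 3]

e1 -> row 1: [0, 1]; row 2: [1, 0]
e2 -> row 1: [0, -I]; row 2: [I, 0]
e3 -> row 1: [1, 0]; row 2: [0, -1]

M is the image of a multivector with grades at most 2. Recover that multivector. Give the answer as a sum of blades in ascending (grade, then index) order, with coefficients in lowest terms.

Method: 1, rho(e1), rho(e2), rho(e3) form a trace-orthogonal basis of the 2x2 complex matrices (tr(X Y) = 2 if X = Y, else 0), so M = m0*1 + m1*rho(e1) + m2*rho(e2) + m3*rho(e3) with m0 = tr(M)/2 = 3, m1 = tr(M rho(e1))/2 = 0, m2 = tr(M rho(e2))/2 = 2 + 3*I, m3 = tr(M rho(e3))/2 = 0.
Multiplying table entries, the bivector images are rho(e1 e2) = I*rho(e3), rho(e1 e3) = -I*rho(e2), rho(e2 e3) = I*rho(e1); with real blade coefficients the real parts of m0..m3 are the coefficients of 1, e1, e2, e3 and the imaginary parts give the bivectors (e2 e3: Im m1, e1 e3: -Im m2, e1 e2: Im m3).
Answer: 3 + 2*e2 - 3*e1 e3


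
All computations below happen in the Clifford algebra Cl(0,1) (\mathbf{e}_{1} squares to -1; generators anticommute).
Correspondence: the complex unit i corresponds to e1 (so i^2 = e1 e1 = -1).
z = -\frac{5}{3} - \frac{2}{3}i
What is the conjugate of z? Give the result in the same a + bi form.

In blades: z = -\frac{5}{3} - \frac{2}{3} e_{1}.
Conjugation here is Clifford conjugation: the scalar is fixed and the grade-1 and grade-2 blades all flip sign, giving -\frac{5}{3} + \frac{2}{3} e_{1}; translating back:
Answer: -\frac{5}{3} + \frac{2}{3}i


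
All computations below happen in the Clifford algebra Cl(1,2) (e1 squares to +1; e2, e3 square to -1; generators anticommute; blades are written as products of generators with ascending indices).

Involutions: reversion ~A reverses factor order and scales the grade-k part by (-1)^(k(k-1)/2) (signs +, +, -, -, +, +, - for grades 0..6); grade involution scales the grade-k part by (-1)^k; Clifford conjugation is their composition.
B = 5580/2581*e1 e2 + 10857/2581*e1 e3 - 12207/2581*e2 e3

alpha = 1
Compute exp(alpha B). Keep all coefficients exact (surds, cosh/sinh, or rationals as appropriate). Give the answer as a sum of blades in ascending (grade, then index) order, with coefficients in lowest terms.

B^2 term by term: the squares give (5580/2581)^2*(e1 e2)^2 + (10857/2581)^2*(e1 e3)^2 + (-12207/2581)^2*(e2 e3)^2 = 31136400/6661561*(+1) + 117874449/6661561*(+1) + 149010849/6661561*(-1) = 0 (each basis 2-blade squares to minus the product of its generators' squares); cross terms between blades sharing an index anticommute and cancel. So B^2 = 0.
B^2 = 0, and the exponential is exactly linear here: exp(alpha B) = 1 + alpha B (parabolic case).
Answer: 1 + 5580/2581*e1 e2 + 10857/2581*e1 e3 - 12207/2581*e2 e3


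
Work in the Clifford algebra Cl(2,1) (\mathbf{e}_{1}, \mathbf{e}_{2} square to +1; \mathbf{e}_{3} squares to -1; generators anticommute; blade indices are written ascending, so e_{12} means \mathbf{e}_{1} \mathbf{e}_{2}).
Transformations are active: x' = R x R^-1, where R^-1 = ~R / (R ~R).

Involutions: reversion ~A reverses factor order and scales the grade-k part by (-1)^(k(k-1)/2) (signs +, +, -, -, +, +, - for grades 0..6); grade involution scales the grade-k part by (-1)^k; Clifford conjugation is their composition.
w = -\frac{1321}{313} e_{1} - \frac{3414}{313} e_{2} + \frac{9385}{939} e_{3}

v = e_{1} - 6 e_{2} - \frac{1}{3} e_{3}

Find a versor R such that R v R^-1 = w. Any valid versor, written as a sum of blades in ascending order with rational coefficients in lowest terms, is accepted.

R = v + w = -\frac{1008}{313} e_{1} - \frac{5292}{313} e_{2} + \frac{3024}{313} e_{3} works: the equal norms (\frac{332}{9}) guarantee its sandwich swaps v into w.
Answer: -\frac{1008}{313} e_{1} - \frac{5292}{313} e_{2} + \frac{3024}{313} e_{3}


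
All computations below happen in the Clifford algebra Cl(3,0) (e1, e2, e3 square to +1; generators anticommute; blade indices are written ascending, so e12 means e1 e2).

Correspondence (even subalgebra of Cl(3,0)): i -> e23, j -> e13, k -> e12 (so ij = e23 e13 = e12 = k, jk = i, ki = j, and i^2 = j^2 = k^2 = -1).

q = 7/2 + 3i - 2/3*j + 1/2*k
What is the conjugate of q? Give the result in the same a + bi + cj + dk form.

In blades: q = 7/2 + 1/2*e12 - 2/3*e13 + 3*e23.
Quaternion conjugation is reversion on the even subalgebra: the scalar is fixed and every grade-2 blade flips sign, giving 7/2 - 1/2*e12 + 2/3*e13 - 3*e23; translating back:
Answer: 7/2 - 3i + 2/3*j - 1/2*k


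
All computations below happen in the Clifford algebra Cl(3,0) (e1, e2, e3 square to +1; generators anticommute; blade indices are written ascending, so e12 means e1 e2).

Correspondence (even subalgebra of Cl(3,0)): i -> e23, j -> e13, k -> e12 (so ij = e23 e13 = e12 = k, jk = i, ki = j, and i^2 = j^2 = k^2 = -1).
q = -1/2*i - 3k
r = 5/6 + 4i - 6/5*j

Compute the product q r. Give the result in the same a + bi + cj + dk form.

In blades: q = -3*e12 - 1/2*e23, r = 5/6 - 6/5*e13 + 4*e23.
Distribute q over r term by term (generator squares from the signature, products reordered to ascending indices): (-3*e12)*r = -5/2*e12 - 12*e13 - 18/5*e23; (-1/2*e23)*r = 2 + 3/5*e12 - 5/12*e23.
Sum: 2 - 19/10*e12 - 12*e13 - 241/60*e23; translating back through the correspondence:
Answer: 2 - 241/60*i - 12j - 19/10*k


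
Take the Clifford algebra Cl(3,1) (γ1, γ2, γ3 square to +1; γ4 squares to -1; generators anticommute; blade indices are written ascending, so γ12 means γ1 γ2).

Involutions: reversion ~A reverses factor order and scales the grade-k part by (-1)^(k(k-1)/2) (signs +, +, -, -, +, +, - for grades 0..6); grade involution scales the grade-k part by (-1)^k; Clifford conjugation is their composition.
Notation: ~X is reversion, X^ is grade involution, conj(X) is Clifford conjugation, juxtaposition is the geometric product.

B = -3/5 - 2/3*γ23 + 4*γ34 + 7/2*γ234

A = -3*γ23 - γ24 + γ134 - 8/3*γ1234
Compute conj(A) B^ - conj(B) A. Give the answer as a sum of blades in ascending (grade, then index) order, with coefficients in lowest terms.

first term: 2 + 40/3*γ1 + 7/2*γ3 + 21/2*γ4 - 85/6*γ12 - 16/9*γ14 + 11/5*γ23 + 57/5*γ24 - 2/3*γ34 + 2/3*γ124 - 3/5*γ134 + 8/5*γ1234
second term: 2 + 16/3*γ1 + 7/2*γ3 + 21/2*γ4 + 43/6*γ12 + 16/9*γ14 - 11/5*γ23 - 57/5*γ24 + 2/3*γ34 + 2/3*γ124 - 3/5*γ134 + 8/5*γ1234
Answer: 8*γ1 - 64/3*γ12 - 32/9*γ14 + 22/5*γ23 + 114/5*γ24 - 4/3*γ34


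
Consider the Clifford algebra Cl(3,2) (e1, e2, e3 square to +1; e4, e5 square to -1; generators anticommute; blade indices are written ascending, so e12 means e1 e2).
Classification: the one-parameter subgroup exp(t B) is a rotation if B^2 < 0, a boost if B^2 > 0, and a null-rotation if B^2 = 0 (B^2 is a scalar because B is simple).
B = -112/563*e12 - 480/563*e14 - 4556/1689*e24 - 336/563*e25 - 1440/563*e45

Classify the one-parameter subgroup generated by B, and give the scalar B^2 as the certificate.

B^2 term by term: the squares give (-112/563)^2*(e12)^2 + (-480/563)^2*(e14)^2 + (-4556/1689)^2*(e24)^2 + (-336/563)^2*(e25)^2 + (-1440/563)^2*(e45)^2 = 12544/316969*(-1) + 230400/316969*(+1) + 20757136/2852721*(+1) + 112896/316969*(+1) + 2073600/316969*(-1) = 16/9 (each basis 2-blade squares to minus the product of its generators' squares); cross terms between blades sharing an index anticommute and cancel; the commuting (index-disjoint) pairs give grade-4 terms 2*c*c'*(blade product), which cancel blade by blade — e1245: 322560/316969 - 322560/316969 = 0 — confirming B is simple. So B^2 = 16/9.
Answer: boost, certificate B^2 = 16/9. No conjugation can change B^2 = 16/9; the sign gives the class.


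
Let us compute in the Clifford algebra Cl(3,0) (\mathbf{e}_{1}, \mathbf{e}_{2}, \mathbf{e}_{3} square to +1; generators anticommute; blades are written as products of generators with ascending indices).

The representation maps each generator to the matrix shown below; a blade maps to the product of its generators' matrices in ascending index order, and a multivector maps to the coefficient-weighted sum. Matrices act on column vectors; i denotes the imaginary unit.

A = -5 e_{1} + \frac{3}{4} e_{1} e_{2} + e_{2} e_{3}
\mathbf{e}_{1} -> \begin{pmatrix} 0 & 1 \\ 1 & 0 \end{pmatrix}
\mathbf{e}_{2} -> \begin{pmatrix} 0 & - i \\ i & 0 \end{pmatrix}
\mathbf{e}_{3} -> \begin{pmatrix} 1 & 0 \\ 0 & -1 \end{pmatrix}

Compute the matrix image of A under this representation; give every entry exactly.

Bivector images (products of the table entries): rho(e_{1} e_{2}) = rho(\mathbf{e}_{1})rho(\mathbf{e}_{2}) = \begin{pmatrix} i & 0 \\ 0 & - i \end{pmatrix}; rho(e_{2} e_{3}) = rho(\mathbf{e}_{2})rho(\mathbf{e}_{3}) = \begin{pmatrix} 0 & i \\ i & 0 \end{pmatrix}.
M = (-5)*rho(e_{1}) + (\frac{3}{4})*rho(e_{1} e_{2}) + (1)*rho(e_{2} e_{3}), summed entrywise:
Answer: \begin{pmatrix} \frac{3 i}{4} & -5 + i \\ -5 + i & - \frac{3 i}{4} \end{pmatrix}


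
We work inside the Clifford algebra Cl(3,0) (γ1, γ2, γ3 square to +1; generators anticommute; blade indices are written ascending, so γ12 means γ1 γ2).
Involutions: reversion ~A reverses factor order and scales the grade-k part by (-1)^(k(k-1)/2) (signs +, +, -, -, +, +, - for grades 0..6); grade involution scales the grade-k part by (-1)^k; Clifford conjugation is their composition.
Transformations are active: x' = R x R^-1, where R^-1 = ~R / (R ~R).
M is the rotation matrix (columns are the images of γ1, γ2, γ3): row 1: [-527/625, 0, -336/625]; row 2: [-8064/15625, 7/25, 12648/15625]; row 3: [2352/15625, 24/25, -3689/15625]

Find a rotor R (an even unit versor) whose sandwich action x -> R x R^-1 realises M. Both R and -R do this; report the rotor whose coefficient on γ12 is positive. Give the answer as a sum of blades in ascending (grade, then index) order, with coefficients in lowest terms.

Method: write R = a + b12*γ12 + b13*γ13 + b23*γ23 with a^2 + b12^2 + b13^2 + b23^2 = 1 (so R^-1 = ~R). Expanding the columns R e_j ~R gives tr M = 4a^2 - 1 and, from the antisymmetric part, M21 - M12 = -4a*b12, M13 - M31 = 4a*b13, M32 - M23 = -4a*b23.
Here tr M = -12489/15625, so a^2 = (1 + tr M)/4 = 784/15625 and a = ±28/125. Taking a = 28/125: M21 - M12 = -8064/15625, M13 - M31 = -10752/15625, M32 - M23 = 2352/15625, giving b12 = 72/125, b13 = -96/125, b23 = -21/125, i.e. R = 28/125 + 72/125*γ12 - 96/125*γ13 - 21/125*γ23.
Its γ12 coefficient is already positive.
Answer: 28/125 + 72/125*γ12 - 96/125*γ13 - 21/125*γ23. Uniqueness: Spin(3) -> SO(3) maps R and -R to the same rotation of trace -12489/15625; fixing the sign of the γ12 coefficient removes the ambiguity.


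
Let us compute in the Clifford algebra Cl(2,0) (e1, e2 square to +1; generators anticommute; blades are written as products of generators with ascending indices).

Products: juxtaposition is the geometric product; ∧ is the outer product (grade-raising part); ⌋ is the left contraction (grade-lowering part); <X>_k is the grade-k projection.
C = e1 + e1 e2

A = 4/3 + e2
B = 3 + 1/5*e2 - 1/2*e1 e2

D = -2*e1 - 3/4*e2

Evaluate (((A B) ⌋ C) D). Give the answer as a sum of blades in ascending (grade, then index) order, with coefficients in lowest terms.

step 1: 21/5 + 1/2*e1 + 49/15*e2 - 2/3*e1 e2
step 2: 7/6 + 14/15*e1 + 1/2*e2 + 21/5*e1 e2
step 3: -269/120 - 329/60*e1 + 301/40*e2 + 3/10*e1 e2
Answer: -269/120 - 329/60*e1 + 301/40*e2 + 3/10*e1 e2


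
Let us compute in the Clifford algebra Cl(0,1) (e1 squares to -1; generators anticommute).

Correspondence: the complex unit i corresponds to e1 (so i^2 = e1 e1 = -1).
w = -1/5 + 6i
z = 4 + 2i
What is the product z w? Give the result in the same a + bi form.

In blades: z = 4 + 2*e1, w = -1/5 + 6*e1.
Distribute z over w term by term (generator squares from the signature, products reordered to ascending indices): (4)*w = -4/5 + 24*e1; (2*e1)*w = -12 - 2/5*e1.
Sum: -64/5 + 118/5*e1; translating back through the correspondence:
Answer: -64/5 + 118/5*i


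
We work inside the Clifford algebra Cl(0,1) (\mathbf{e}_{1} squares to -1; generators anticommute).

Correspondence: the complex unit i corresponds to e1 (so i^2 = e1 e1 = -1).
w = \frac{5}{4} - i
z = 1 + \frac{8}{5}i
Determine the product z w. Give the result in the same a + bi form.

In blades: z = 1 + \frac{8}{5} e_{1}, w = \frac{5}{4} - e_{1}.
Distribute z over w term by term (generator squares from the signature, products reordered to ascending indices): (1)*w = \frac{5}{4} - e_{1}; (\frac{8}{5} e_{1})*w = \frac{8}{5} + 2 e_{1}.
Sum: \frac{57}{20} + e_{1}; translating back through the correspondence:
Answer: \frac{57}{20} + i


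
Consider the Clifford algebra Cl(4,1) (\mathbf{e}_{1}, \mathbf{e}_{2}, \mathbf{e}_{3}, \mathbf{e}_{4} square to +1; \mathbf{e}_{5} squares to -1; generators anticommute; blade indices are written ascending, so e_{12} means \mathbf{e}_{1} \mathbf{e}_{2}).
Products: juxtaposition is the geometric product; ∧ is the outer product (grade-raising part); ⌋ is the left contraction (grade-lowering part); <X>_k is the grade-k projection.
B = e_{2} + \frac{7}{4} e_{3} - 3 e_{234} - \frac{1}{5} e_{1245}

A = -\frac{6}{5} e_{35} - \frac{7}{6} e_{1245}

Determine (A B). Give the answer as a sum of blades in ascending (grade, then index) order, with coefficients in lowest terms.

step 1: -\frac{7}{30} + \frac{21}{10} e_{5} - \frac{7}{2} e_{135} - \frac{7}{6} e_{145} - \frac{6}{5} e_{235} + \frac{18}{5} e_{245} + \frac{6}{25} e_{1234} - \frac{49}{24} e_{12345}
Answer: -\frac{7}{30} + \frac{21}{10} e_{5} - \frac{7}{2} e_{135} - \frac{7}{6} e_{145} - \frac{6}{5} e_{235} + \frac{18}{5} e_{245} + \frac{6}{25} e_{1234} - \frac{49}{24} e_{12345}


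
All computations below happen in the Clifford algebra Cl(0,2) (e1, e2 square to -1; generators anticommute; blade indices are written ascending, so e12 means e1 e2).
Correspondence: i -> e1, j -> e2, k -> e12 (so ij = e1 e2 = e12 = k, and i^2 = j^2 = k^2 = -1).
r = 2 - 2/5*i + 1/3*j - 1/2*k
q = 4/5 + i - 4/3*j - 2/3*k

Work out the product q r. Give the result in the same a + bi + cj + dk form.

In blades: q = 4/5 + e1 - 4/3*e2 - 2/3*e12, r = 2 - 2/5*e1 + 1/3*e2 - 1/2*e12.
Distribute q over r term by term (generator squares from the signature, products reordered to ascending indices): (4/5)*r = 8/5 - 8/25*e1 + 4/15*e2 - 2/5*e12; (e1)*r = 2/5 + 2*e1 + 1/2*e2 + 1/3*e12; (-4/3*e2)*r = 4/9 + 2/3*e1 - 8/3*e2 - 8/15*e12; (-2/3*e12)*r = -1/3 + 2/9*e1 + 4/15*e2 - 4/3*e12.
Sum: 19/9 + 578/225*e1 - 49/30*e2 - 29/15*e12; translating back through the correspondence:
Answer: 19/9 + 578/225*i - 49/30*j - 29/15*k


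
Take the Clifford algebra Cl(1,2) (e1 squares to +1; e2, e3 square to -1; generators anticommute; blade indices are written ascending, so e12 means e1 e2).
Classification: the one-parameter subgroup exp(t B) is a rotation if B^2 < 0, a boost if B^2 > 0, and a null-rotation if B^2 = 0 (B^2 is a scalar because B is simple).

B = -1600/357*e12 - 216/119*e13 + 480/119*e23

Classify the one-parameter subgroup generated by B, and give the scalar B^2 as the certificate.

B^2 term by term: the squares give (-1600/357)^2*(e12)^2 + (-216/119)^2*(e13)^2 + (480/119)^2*(e23)^2 = 2560000/127449*(+1) + 46656/14161*(+1) + 230400/14161*(-1) = 64/9 (each basis 2-blade squares to minus the product of its generators' squares); cross terms between blades sharing an index anticommute and cancel. So B^2 = 64/9.
Answer: boost, certificate B^2 = 64/9. Certificate logic: 64/9 is a conjugation-invariant scalar, so its sign fixes rotation versus boost versus null-rotation outright.


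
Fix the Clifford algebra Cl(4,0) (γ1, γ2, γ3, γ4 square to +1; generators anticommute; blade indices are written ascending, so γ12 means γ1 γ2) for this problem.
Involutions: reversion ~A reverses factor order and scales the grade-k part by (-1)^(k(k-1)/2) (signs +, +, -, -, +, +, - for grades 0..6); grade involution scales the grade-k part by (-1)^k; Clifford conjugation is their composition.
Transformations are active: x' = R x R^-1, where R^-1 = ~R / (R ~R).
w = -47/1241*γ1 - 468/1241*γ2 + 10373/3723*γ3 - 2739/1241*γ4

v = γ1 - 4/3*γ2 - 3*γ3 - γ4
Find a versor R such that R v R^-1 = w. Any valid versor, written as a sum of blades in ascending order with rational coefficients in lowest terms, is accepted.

Reasoning: v^2 = w^2 = 115/9 since conjugation preserves the quadratic form; R = v + w = 1194/1241*γ1 - 6368/3723*γ2 - 796/3723*γ3 - 3980/1241*γ4 is then valid when invertible, keeping its own part and reversing (v - w)/2.
Answer: 1194/1241*γ1 - 6368/3723*γ2 - 796/3723*γ3 - 3980/1241*γ4


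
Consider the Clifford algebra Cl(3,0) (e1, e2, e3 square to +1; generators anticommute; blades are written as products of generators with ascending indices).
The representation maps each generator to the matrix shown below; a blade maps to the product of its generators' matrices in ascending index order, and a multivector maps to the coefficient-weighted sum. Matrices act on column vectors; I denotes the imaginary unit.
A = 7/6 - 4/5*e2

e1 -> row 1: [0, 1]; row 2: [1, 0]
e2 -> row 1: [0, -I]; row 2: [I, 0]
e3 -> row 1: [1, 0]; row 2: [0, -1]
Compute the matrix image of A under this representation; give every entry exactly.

M = (7/6)*1 + (-4/5)*rho(e2), summed entrywise (1 is the identity matrix):
Answer: row 1: [7/6, 4*I/5]; row 2: [-4*I/5, 7/6]


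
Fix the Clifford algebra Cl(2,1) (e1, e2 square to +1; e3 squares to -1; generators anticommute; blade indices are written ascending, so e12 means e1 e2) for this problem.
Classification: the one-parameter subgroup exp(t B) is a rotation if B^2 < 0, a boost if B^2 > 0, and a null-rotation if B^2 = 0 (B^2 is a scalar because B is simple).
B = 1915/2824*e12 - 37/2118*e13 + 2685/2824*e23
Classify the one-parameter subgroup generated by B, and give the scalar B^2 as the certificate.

B^2 term by term: the squares give (1915/2824)^2*(e12)^2 + (-37/2118)^2*(e13)^2 + (2685/2824)^2*(e23)^2 = 3667225/7974976*(-1) + 1369/4485924*(+1) + 7209225/7974976*(+1) = 4/9 (each basis 2-blade squares to minus the product of its generators' squares); cross terms between blades sharing an index anticommute and cancel. So B^2 = 4/9.
Answer: boost, certificate B^2 = 4/9. Why this suffices: the scalar 4/9 survives any versor conjugation, so its sign alone determines the class however B is presented.


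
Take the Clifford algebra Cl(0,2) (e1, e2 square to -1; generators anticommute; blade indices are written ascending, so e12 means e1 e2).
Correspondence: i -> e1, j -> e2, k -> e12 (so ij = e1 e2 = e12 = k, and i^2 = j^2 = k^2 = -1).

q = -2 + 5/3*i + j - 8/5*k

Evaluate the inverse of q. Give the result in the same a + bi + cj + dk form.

In blades: q = -2 + 5/3*e1 + e2 - 8/5*e12.
With qbar = -2 - 5/3*e1 - e2 + 8/5*e12 (scalar fixed, mapped units negated), q qbar = 2326/225 (the sum of squared coefficients), so q^-1 = qbar / (2326/225) = -225/1163 - 375/2326*e1 - 225/2326*e2 + 180/1163*e12; translating back:
Answer: -225/1163 - 375/2326*i - 225/2326*j + 180/1163*k
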